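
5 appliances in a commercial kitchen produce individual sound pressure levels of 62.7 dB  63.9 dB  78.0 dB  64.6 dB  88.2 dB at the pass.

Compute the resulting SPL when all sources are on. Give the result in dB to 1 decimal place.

88.6 dB

Sum in the linear (power) domain: Σ 10^(Lᵢ/10) = 10^(62.7/10) + 10^(63.9/10) + 10^(78.0/10) + 10^(64.6/10) + 10^(88.2/10) = 7.31e+08.
Combined level = 10 log₁₀(7.31e+08) = 88.6 dB.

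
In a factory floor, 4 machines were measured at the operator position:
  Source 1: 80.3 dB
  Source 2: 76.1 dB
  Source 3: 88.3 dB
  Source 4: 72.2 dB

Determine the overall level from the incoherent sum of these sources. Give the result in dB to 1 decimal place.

89.2 dB

Converting to relative power and adding: 10^(80.3/10) + 10^(76.1/10) + 10^(88.3/10) + 10^(72.2/10) = 8.406e+08.
Combined level = 10 log₁₀(8.406e+08) = 89.2 dB.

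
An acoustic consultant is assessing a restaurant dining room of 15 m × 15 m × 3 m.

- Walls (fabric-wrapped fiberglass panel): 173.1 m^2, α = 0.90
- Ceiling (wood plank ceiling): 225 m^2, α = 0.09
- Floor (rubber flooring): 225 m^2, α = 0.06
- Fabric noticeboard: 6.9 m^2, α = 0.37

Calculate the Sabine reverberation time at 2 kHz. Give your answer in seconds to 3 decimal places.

0.566 sec

A = Σ Sᵢαᵢ = 173.1·0.90 + 225·0.09 + 225·0.06 + 6.9·0.37 = 192.093 sabins.
Room volume: 675 m³.
Sabine: RT60 = 0.161 × 675 / 192.093 = 0.566 s.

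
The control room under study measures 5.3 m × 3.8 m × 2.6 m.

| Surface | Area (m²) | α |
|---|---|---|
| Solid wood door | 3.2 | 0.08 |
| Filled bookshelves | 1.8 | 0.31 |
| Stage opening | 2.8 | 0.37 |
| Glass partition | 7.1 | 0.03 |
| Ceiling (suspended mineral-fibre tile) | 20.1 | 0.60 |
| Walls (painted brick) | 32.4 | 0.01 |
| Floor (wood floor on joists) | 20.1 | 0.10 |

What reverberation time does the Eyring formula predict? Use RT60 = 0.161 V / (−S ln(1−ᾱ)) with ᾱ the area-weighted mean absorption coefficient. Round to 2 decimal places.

0.46 seconds

Total surface area S = 3.2 + 1.8 + 2.8 + 7.1 + 20.1 + 32.4 + 20.1 = 87.5 m².
Σ(Sᵢαᵢ) = 3.2×0.08 + 1.8×0.31 + 2.8×0.37 + 7.1×0.03 + 20.1×0.60 + 32.4×0.01 + 20.1×0.10 = 16.457.
ᾱ = 16.457 / 87.5 = 0.1881.
Eyring denominator: −S ln(1−ᾱ) = 18.233.
V = 5.3 × 3.8 × 2.6 = 52.364 m³.
T = 0.161·V/[−S·ln(1−ᾱ)] = 0.161·52.364/18.233 = 0.46 s.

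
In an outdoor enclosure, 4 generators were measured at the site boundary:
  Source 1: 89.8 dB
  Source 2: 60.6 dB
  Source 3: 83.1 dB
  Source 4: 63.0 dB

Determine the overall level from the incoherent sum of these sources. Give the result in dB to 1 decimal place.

Converting to relative power and adding: 10^(89.8/10) + 10^(60.6/10) + 10^(83.1/10) + 10^(63.0/10) = 1.162e+09.
L_total = 10·log₁₀(1.162e+09) = 90.7 dB.

90.7 dB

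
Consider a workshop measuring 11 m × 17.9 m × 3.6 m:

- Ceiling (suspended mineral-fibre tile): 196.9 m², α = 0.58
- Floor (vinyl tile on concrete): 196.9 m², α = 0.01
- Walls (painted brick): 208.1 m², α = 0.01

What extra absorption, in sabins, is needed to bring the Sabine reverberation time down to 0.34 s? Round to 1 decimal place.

A₁ = Σ Sᵢαᵢ = 196.9×0.58 + 196.9×0.01 + 208.1×0.01 = 118.252 sabins.
Target A₂ = 0.161·708.84/0.34 = 335.657 sabins (V = 708.84 m³).
Additional absorption ΔA = 335.657 − 118.252 = 217.4 sabins.

217.4 sabins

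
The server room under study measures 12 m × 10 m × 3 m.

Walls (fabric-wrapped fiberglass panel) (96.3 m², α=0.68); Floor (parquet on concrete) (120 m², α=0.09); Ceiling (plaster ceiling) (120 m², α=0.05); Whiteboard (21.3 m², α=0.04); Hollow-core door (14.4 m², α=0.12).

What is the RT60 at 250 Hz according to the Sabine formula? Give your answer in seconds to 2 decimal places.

0.68 s

Equivalent absorption area: A = 96.3×0.68 + 120×0.09 + 120×0.05 + 21.3×0.04 + 14.4×0.12 = 84.864 m².
Room volume: 360 m³.
RT60 = 0.161 · V / A = 0.161 × 360 / 84.864 = 0.68 s.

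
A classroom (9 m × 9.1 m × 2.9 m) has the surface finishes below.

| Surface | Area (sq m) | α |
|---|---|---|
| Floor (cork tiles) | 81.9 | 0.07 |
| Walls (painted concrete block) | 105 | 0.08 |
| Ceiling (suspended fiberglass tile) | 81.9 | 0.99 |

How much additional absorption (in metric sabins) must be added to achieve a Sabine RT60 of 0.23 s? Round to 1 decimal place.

Total absorption A₁ = 81.9·0.07 + 105·0.08 + 81.9·0.99
  = 5.733 + 8.400 + 81.081 = 95.214 sq m sabins.
V = 237.51 m³. Required absorption A₂ = 0.161 × 237.51 / 0.23 = 166.257 sabins.
Additional absorption ΔA = 166.257 − 95.214 = 71.0 sabins.

71.0 sabins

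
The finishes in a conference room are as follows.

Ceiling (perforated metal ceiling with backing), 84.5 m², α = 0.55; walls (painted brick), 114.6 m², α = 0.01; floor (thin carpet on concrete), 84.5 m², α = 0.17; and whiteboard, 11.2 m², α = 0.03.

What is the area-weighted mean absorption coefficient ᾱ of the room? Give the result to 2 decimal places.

S = Σ Sᵢ = 84.5 + 114.6 + 84.5 + 11.2 = 294.8 m².
A = 84.5×0.55 + 114.6×0.01 + 84.5×0.17 + 11.2×0.03 = 62.322 sabins.
ᾱ = 62.322 / 294.8 = 0.21.

0.21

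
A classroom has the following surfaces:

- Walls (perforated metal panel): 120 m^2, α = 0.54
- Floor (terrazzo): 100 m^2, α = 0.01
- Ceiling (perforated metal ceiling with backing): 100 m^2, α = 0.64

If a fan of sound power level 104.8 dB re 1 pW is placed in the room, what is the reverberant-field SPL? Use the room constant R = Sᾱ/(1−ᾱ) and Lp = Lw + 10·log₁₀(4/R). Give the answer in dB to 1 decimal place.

87.4 dB

A = 129.800 sabins; S = 320.0 m^2.
ᾱ = 0.4056, so room constant R = A/(1−ᾱ) = 218.371 m^2.
Lp = 104.8 + 10·log₁₀(4/218.371) = 104.8 + (-17.37) = 87.4 dB.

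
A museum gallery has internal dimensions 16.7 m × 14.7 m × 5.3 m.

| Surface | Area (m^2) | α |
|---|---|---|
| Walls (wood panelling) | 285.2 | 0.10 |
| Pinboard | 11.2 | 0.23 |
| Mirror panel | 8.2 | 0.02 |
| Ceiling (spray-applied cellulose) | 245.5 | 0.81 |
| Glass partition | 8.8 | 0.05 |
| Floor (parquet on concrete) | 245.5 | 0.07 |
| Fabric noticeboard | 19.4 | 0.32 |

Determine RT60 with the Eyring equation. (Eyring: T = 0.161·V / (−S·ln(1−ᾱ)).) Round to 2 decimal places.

0.69 s

S = Σ Sᵢ = 823.8 m^2.
Σ(Sᵢαᵢ) = 285.2·0.10 + 11.2·0.23 + 8.2·0.02 + 245.5·0.81 + 8.8·0.05 + 245.5·0.07 + 19.4·0.32 = 253.948.
ᾱ = 253.948 / 823.8 = 0.3083.
−S·ln(1−ᾱ) = −823.8 × ln(1 − 0.3083) = 303.655.
V = 16.7 × 14.7 × 5.3 = 1301.097 m³.
T = 0.161·V/[−S·ln(1−ᾱ)] = 0.161·1301.097/303.655 = 0.69 s.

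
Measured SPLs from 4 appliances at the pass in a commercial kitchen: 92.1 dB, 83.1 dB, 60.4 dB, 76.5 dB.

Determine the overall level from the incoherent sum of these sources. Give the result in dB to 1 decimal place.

Sum in the linear (power) domain: Σ 10^(Lᵢ/10) = 10^(92.1/10) + 10^(83.1/10) + 10^(60.4/10) + 10^(76.5/10) = 1.872e+09.
Back to dB: 10·log₁₀ Σ = 92.7 dB.

92.7 dB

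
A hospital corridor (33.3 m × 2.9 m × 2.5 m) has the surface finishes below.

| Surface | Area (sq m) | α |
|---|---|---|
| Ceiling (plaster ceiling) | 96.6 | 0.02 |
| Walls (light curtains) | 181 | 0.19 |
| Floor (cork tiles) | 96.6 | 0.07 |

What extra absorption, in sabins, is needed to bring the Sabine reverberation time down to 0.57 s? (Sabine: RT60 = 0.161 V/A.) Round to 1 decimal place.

Equivalent absorption area: A₁ = 96.6·0.02 + 181·0.19 + 96.6·0.07 = 43.084 sq m.
Target A₂ = 0.161·241.425/0.57 = 68.192 sabins (V = 241.425 m³).
Additional absorption ΔA = 68.192 − 43.084 = 25.1 sabins.

25.1 sabins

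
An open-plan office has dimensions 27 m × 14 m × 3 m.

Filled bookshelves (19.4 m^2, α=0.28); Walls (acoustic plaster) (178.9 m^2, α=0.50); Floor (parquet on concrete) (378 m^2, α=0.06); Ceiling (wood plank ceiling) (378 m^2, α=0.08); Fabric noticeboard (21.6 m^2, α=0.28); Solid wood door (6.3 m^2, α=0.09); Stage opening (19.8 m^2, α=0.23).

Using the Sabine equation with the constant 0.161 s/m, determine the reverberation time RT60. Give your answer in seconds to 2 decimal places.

1.15 sec

Summing Sᵢαᵢ: 5.432 + 89.450 + 22.680 + 30.240 + 6.048 + 0.567 + 4.554 → A = 158.971 sabins.
Room volume: 1134 m³.
RT60 = 0.161 · V / A = 0.161 × 1134 / 158.971 = 1.15 s.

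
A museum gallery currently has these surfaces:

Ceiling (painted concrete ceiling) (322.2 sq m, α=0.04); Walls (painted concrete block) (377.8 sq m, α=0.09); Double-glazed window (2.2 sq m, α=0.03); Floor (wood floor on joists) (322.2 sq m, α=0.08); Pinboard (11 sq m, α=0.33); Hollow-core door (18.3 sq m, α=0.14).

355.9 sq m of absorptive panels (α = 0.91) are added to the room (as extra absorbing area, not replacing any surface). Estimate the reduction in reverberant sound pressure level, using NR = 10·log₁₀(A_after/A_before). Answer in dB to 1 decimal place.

7.1 dB

A_before = Σ Sᵢαᵢ = 322.2×0.04 + 377.8×0.09 + 2.2×0.03 + 322.2×0.08 + 11×0.33 + 18.3×0.14 = 78.924 sabins.
Treatment contributes 355.9·0.91 = 323.869 sabins.
A_after = 78.924 + 323.869 = 402.793 sabins.
Reduction = 10 log₁₀(A_after/A_before) = 10 log₁₀(5.1036) = 7.1 dB.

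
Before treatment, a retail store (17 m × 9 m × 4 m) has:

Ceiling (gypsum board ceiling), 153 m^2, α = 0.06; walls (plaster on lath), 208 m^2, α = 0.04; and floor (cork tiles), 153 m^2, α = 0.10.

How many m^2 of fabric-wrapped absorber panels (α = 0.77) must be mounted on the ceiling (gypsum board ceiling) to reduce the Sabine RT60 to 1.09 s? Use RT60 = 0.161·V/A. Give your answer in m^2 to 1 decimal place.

81.1

A₁ = Σ Sᵢαᵢ = 153×0.06 + 208×0.04 + 153×0.10 = 32.800 sabins.
V = 612 m³. Target absorption A₂ = 0.161 × 612 / 1.09 = 90.396 sabins.
Absorption to add: 90.396 − 32.800 = 57.596 sabins.
Each m^2 of panel replacing the ceiling (gypsum board ceiling) adds (0.77 − 0.06) = 0.71 sabins.
Panel area = 57.596 / 0.71 = 81.1 m^2.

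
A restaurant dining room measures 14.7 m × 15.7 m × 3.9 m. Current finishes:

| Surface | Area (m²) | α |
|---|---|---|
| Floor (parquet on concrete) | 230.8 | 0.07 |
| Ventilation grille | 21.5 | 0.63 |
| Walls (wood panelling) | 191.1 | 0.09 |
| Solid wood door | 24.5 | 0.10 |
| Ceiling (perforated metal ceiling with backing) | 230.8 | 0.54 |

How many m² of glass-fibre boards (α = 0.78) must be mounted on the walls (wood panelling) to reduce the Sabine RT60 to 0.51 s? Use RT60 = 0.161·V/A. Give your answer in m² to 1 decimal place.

Total absorption A₁ = 230.8·0.07 + 21.5·0.63 + 191.1·0.09 + 24.5·0.10 + 230.8·0.54
  = 16.156 + 13.545 + 17.199 + 2.450 + 124.632 = 173.982 m² sabins.
V = 900.081 m³. Target absorption A₂ = 0.161 × 900.081 / 0.51 = 284.143 sabins.
ΔA needed = 284.143 − 173.982 = 110.161 sabins.
Net gain per m²: Δα = 0.78 − 0.09 = 0.69.
Panel area = 110.161 / 0.69 = 159.7 m².

159.7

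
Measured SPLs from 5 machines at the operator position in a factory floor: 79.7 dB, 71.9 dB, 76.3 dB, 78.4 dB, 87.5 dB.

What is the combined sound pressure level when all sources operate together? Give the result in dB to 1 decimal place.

88.9 dB

Σ 10^(Lᵢ/10) = 7.83e+08.
Combined level = 10 log₁₀(7.83e+08) = 88.9 dB.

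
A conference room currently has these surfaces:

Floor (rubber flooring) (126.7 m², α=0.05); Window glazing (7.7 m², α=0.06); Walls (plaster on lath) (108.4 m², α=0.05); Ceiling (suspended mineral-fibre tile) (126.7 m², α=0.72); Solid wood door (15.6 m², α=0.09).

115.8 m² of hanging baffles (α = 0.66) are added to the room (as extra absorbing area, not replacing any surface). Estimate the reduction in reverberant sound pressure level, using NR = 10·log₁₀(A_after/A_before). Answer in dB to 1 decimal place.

2.4 dB

A_before = Σ Sᵢαᵢ = 126.7×0.05 + 7.7×0.06 + 108.4×0.05 + 126.7×0.72 + 15.6×0.09 = 104.845 sabins.
Treatment contributes 115.8·0.66 = 76.428 sabins.
New total A_after = 181.273 sabins.
NR = 10·log₁₀(181.273/104.845) = 2.4 dB.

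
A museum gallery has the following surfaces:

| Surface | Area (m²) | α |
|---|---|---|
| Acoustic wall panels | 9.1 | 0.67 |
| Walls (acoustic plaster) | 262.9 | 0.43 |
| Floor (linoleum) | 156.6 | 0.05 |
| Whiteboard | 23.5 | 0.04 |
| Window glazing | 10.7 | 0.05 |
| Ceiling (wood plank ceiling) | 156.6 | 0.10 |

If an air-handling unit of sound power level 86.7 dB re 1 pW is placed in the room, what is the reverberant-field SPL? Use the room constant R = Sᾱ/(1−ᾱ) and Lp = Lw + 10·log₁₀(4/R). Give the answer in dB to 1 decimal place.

Σ(Sᵢαᵢ) = 9.1×0.67 + 262.9×0.43 + 156.6×0.05 + 23.5×0.04 + 10.7×0.05 + 156.6×0.10 = 144.109; total area S = 619.4 m².
ᾱ = 0.2327, so room constant R = A/(1−ᾱ) = 187.813 m².
Lp = Lw + 10 log₁₀(4/R) = 86.7 -16.72 = 70.0 dB.

70.0 dB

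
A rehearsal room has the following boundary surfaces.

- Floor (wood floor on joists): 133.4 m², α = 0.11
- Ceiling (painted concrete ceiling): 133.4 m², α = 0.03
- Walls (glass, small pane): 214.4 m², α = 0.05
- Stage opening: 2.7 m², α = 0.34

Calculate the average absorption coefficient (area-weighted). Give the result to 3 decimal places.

0.063

S = Σ Sᵢ = 133.4 + 133.4 + 214.4 + 2.7 = 483.9 m².
Weighted sum Σ Sα = 30.314.
ᾱ = 30.314 / 483.9 = 0.063.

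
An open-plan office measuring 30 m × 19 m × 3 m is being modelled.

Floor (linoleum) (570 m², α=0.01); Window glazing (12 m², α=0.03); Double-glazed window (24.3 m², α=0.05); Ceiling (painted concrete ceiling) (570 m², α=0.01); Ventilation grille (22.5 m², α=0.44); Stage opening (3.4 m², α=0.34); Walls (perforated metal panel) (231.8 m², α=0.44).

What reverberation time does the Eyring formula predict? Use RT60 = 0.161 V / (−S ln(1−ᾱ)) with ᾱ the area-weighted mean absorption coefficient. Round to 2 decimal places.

2.09 sec

S = Σ Sᵢ = 1434.0 m².
Absorption A = 570×0.01 + 12×0.03 + 24.3×0.05 + 570×0.01 + 22.5×0.44 + 3.4×0.34 + 231.8×0.44 = 126.023 sabins.
Mean coefficient ᾱ = A/S = 0.0879.
−S·ln(1−ᾱ) = −1434.0 × ln(1 − 0.0879) = 131.936.
V = 30 × 19 × 3 = 1710 m³.
T = 0.161·V/[−S·ln(1−ᾱ)] = 0.161·1710/131.936 = 2.09 s.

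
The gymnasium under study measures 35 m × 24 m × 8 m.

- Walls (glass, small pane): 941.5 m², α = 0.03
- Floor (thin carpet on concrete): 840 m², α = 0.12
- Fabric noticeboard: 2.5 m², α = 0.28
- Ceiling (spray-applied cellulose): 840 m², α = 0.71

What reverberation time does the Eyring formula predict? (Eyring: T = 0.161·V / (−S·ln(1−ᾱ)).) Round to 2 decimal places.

S = Σ Sᵢ = 2624.0 m².
Absorption A = 941.5·0.03 + 840·0.12 + 2.5·0.28 + 840·0.71 = 726.145 sabins.
Mean coefficient ᾱ = A/S = 0.2767.
−S·ln(1−ᾱ) = −2624.0 × ln(1 − 0.2767) = 849.995.
V = 35 × 24 × 8 = 6720 m³.
RT60 = 0.161 × 6720 / 849.995 = 1.27 s.

1.27 s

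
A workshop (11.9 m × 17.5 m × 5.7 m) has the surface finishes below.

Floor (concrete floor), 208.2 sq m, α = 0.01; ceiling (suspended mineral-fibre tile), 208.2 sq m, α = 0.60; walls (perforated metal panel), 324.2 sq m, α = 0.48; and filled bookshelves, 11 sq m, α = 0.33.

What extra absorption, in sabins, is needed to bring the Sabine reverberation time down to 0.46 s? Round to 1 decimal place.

129.2 sabins

Equivalent absorption area: A₁ = 208.2*0.01 + 208.2*0.60 + 324.2*0.48 + 11*0.33 = 286.248 sq m.
For T = 0.46 s, need A₂ = 0.161·V/T = 0.161·1187.025/0.46 = 415.459 sabins.
ΔA = A₂ − A₁ = 415.459 − 286.248 = 129.2 sabins.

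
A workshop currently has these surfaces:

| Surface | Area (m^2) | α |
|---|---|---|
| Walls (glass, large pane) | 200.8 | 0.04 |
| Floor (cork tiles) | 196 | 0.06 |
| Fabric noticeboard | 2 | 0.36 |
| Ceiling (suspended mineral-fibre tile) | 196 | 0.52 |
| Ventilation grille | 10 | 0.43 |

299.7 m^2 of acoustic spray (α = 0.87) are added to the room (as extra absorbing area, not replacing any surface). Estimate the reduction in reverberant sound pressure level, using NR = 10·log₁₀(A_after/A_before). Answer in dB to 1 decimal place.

Equivalent absorption area: A_before = 200.8·0.04 + 196·0.06 + 2·0.36 + 196·0.52 + 10·0.43 = 126.732 m^2.
Treatment contributes 299.7·0.87 = 260.739 sabins.
New total A_after = 387.471 sabins.
NR = 10·log₁₀(387.471/126.732) = 4.9 dB.

4.9 dB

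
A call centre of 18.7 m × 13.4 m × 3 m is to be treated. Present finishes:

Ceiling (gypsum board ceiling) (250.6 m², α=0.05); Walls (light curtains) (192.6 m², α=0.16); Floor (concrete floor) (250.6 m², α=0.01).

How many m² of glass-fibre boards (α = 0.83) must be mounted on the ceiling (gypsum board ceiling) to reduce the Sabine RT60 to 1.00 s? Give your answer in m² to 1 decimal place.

96.4

A₁ = Σ Sᵢαᵢ = 250.6·0.05 + 192.6·0.16 + 250.6·0.01 = 45.852 sabins.
Required A₂ = 0.161·751.74/1.00 = 121.030 sabins.
ΔA needed = 121.030 − 45.852 = 75.178 sabins.
Net gain per m²: Δα = 0.83 − 0.05 = 0.78.
Panel area = 75.178 / 0.78 = 96.4 m².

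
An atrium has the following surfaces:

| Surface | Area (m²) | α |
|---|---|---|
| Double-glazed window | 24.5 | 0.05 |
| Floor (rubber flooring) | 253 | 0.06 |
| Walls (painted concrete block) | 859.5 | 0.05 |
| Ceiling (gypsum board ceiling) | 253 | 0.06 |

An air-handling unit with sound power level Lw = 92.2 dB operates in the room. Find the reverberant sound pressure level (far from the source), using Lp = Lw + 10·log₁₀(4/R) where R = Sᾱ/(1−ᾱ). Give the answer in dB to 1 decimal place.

A = 74.560 sabins; S = 1390.0 m².
ᾱ = 0.0536, so room constant R = A/(1−ᾱ) = 78.783 m².
Lp = Lw + 10 log₁₀(4/R) = 92.2 -12.94 = 79.3 dB.

79.3 dB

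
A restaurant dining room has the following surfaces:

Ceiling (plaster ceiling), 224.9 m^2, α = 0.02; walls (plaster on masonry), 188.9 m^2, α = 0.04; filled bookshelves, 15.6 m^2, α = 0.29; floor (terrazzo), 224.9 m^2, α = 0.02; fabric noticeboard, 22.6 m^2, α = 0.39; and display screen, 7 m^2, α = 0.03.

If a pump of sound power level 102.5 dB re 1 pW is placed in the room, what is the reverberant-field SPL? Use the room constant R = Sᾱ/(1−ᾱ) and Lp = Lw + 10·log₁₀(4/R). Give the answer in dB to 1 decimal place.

93.5 dB

Σ(Sᵢαᵢ) = 224.9×0.02 + 188.9×0.04 + 15.6×0.29 + 224.9×0.02 + 22.6×0.39 + 7×0.03 = 30.100; total area S = 683.9 m^2.
ᾱ = 0.0440, so room constant R = A/(1−ᾱ) = 31.485 m^2.
Lp = Lw + 10 log₁₀(4/R) = 102.5 -8.96 = 93.5 dB.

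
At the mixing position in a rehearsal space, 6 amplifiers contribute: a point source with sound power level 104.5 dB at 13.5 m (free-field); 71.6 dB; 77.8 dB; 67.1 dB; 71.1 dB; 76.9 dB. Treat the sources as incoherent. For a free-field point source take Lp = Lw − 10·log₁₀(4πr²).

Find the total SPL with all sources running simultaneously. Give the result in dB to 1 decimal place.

Source at 13.5 m: Lp = 104.5 − 10·log₁₀(4π·13.5²) = 104.5 − 10·log₁₀(2290.221) = 70.9 dB.
Converting to relative power and adding: 10^(70.9/10) + 10^(71.6/10) + 10^(77.8/10) + 10^(67.1/10) + 10^(71.1/10) + 10^(76.9/10) = 1.54e+08.
Back to dB: 10·log₁₀ Σ = 81.9 dB.

81.9 dB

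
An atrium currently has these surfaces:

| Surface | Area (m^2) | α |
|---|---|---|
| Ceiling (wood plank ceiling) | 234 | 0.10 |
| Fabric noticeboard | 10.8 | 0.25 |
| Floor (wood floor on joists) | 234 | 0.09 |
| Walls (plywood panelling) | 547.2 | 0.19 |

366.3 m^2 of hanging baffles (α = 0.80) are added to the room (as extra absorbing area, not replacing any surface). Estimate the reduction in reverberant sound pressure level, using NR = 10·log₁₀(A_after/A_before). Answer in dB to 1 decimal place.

4.7 dB

Summing Sᵢαᵢ: 23.400 + 2.700 + 21.060 + 103.968 → A_before = 151.128 sabins.
Treatment contributes 366.3·0.80 = 293.040 sabins.
New total A_after = 444.168 sabins.
Reduction = 10 log₁₀(A_after/A_before) = 10 log₁₀(2.9390) = 4.7 dB.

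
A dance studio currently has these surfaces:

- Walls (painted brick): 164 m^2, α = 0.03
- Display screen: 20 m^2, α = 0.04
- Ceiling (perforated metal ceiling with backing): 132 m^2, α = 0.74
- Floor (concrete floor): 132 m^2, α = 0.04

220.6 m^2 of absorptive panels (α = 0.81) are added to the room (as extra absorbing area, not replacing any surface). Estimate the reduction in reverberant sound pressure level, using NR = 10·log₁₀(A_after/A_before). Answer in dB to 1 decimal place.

Equivalent absorption area: A_before = 164·0.03 + 20·0.04 + 132·0.74 + 132·0.04 = 108.680 m^2.
Treatment contributes 220.6·0.81 = 178.686 sabins.
New total A_after = 287.366 sabins.
NR = 10·log₁₀(287.366/108.680) = 4.2 dB.

4.2 dB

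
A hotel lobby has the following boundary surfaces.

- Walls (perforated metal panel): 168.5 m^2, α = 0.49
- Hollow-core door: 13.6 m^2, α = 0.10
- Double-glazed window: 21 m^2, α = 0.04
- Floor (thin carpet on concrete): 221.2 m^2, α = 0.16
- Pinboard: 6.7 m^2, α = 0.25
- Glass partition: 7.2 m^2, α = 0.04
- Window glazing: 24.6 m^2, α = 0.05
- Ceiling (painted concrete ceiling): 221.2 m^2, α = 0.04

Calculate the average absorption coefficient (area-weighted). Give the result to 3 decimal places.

0.193

S = Σ Sᵢ = 168.5 + 13.6 + 21 + 221.2 + 6.7 + 7.2 + 24.6 + 221.2 = 684.0 m^2.
A = 168.5·0.49 + 13.6·0.10 + 21·0.04 + 221.2·0.16 + 6.7·0.25 + 7.2·0.04 + 24.6·0.05 + 221.2·0.04 = 132.198 sabins.
ᾱ = A/S = 0.193.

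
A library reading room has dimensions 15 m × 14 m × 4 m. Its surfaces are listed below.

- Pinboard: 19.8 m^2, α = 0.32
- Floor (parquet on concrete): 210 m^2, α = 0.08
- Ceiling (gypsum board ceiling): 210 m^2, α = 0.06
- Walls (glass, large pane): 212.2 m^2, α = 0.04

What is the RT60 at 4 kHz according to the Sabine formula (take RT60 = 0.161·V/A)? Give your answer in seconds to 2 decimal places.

Equivalent absorption area: A = 19.8×0.32 + 210×0.08 + 210×0.06 + 212.2×0.04 = 44.224 m^2.
Volume V = 15 × 14 × 4 = 840 m³.
RT60 = 0.161 · V / A = 0.161 × 840 / 44.224 = 3.06 s.

3.06 s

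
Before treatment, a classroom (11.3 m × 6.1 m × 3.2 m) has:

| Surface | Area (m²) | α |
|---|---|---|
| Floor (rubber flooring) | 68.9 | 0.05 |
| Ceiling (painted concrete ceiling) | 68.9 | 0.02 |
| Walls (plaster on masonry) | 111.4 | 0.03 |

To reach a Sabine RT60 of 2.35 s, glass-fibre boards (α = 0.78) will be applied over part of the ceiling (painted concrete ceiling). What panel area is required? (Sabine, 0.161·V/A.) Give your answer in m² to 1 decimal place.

9.1

Summing Sᵢαᵢ: 3.445 + 1.378 + 3.342 → A₁ = 8.165 sabins.
Required A₂ = 0.161·220.576/2.35 = 15.112 sabins.
ΔA needed = 15.112 − 8.165 = 6.947 sabins.
Each m² of panel replacing the ceiling (painted concrete ceiling) adds (0.78 − 0.02) = 0.76 sabins.
Panel area = 6.947 / 0.76 = 9.1 m².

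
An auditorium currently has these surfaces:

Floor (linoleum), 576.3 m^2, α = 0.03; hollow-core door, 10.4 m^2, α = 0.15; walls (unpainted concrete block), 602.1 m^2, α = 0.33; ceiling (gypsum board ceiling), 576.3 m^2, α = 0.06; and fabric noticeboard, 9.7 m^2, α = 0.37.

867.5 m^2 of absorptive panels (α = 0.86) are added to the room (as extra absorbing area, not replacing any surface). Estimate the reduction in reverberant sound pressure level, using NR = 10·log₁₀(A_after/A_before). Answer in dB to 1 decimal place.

5.9 dB

Total absorption A_before = 576.3*0.03 + 10.4*0.15 + 602.1*0.33 + 576.3*0.06 + 9.7*0.37
  = 17.289 + 1.560 + 198.693 + 34.578 + 3.589 = 255.709 m^2 sabins.
Treatment contributes 867.5·0.86 = 746.050 sabins.
New total A_after = 1001.759 sabins.
Reduction = 10 log₁₀(A_after/A_before) = 10 log₁₀(3.9176) = 5.9 dB.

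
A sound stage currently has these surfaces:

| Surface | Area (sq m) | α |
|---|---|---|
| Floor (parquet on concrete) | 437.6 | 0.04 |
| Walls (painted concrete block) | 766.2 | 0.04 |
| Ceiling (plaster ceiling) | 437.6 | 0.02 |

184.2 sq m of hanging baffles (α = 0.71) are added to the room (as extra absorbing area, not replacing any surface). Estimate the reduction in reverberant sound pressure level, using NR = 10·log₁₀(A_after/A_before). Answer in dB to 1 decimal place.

Summing Sᵢαᵢ: 17.504 + 30.648 + 8.752 → A_before = 56.904 sabins.
Added absorption = 184.2 × 0.71 = 130.782 sabins.
New total A_after = 187.686 sabins.
Reduction = 10 log₁₀(A_after/A_before) = 10 log₁₀(3.2983) = 5.2 dB.

5.2 dB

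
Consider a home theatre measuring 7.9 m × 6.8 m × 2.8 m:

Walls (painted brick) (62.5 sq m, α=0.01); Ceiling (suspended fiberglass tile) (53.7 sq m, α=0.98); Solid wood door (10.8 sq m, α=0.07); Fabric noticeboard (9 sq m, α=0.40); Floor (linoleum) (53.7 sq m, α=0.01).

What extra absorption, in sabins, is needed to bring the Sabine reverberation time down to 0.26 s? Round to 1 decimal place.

Total absorption A₁ = 62.5*0.01 + 53.7*0.98 + 10.8*0.07 + 9*0.40 + 53.7*0.01
  = 0.625 + 52.626 + 0.756 + 3.600 + 0.537 = 58.144 sq m sabins.
For T = 0.26 s, need A₂ = 0.161·V/T = 0.161·150.416/0.26 = 93.142 sabins.
ΔA = A₂ − A₁ = 93.142 − 58.144 = 35.0 sabins.

35.0 sabins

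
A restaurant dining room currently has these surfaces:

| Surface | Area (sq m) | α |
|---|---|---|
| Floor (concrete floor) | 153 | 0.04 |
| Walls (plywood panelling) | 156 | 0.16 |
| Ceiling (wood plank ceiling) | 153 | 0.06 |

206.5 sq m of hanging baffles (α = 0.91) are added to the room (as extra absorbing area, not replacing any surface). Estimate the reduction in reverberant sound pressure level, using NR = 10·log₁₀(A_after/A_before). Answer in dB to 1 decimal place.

7.5 dB

Total absorption A_before = 153×0.04 + 156×0.16 + 153×0.06
  = 6.120 + 24.960 + 9.180 = 40.260 sq m sabins.
Treatment contributes 206.5·0.91 = 187.915 sabins.
A_after = 40.260 + 187.915 = 228.175 sabins.
Reduction = 10 log₁₀(A_after/A_before) = 10 log₁₀(5.6675) = 7.5 dB.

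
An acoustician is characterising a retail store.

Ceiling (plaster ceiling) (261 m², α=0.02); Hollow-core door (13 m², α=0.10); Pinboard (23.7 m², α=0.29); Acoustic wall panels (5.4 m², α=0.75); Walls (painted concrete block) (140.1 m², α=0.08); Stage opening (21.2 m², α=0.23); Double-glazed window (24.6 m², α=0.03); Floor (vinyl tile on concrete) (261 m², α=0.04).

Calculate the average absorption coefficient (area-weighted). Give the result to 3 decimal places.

Total surface area S = 750.0 m².
A = 261×0.02 + 13×0.10 + 23.7×0.29 + 5.4×0.75 + 140.1×0.08 + 21.2×0.23 + 24.6×0.03 + 261×0.04 = 44.705 sabins.
ᾱ = A/S = 0.060.

0.060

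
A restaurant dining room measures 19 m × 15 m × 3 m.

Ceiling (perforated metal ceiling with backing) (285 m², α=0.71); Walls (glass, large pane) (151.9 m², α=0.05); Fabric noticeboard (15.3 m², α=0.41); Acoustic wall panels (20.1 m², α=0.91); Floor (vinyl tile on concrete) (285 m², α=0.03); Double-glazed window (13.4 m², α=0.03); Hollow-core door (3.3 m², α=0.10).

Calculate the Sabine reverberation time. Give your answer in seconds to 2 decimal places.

Summing Sᵢαᵢ: 202.350 + 7.595 + 6.273 + 18.291 + 8.550 + 0.402 + 0.330 → A = 243.791 sabins.
Room volume: 855 m³.
Sabine: RT60 = 0.161 × 855 / 243.791 = 0.56 s.

0.56 sec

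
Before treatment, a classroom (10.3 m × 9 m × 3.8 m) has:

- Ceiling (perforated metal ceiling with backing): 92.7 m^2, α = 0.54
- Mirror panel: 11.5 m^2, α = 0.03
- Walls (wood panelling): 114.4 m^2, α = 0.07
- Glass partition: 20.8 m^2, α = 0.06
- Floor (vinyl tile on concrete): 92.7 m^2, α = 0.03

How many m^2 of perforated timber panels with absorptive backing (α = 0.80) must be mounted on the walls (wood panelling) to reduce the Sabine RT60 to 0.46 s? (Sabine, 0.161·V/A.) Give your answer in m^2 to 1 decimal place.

83.4

Summing Sᵢαᵢ: 50.058 + 0.345 + 8.008 + 1.248 + 2.781 → A₁ = 62.440 sabins.
V = 352.26 m³. Target absorption A₂ = 0.161 × 352.26 / 0.46 = 123.291 sabins.
Absorption to add: 123.291 − 62.440 = 60.851 sabins.
Net gain per m^2: Δα = 0.80 − 0.07 = 0.73.
Panel area = 60.851 / 0.73 = 83.4 m^2.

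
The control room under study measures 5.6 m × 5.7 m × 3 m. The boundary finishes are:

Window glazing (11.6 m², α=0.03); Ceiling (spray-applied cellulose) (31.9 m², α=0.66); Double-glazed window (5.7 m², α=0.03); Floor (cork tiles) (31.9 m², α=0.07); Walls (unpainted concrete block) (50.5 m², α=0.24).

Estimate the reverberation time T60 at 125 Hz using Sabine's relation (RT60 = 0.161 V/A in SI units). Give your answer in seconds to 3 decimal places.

Summing Sᵢαᵢ: 0.348 + 21.054 + 0.171 + 2.233 + 12.120 → A = 35.926 sabins.
V = 5.6·5.7·3 = 95.76 m³.
RT60 = 0.161 · V / A = 0.161 × 95.76 / 35.926 = 0.429 s.

0.429 sec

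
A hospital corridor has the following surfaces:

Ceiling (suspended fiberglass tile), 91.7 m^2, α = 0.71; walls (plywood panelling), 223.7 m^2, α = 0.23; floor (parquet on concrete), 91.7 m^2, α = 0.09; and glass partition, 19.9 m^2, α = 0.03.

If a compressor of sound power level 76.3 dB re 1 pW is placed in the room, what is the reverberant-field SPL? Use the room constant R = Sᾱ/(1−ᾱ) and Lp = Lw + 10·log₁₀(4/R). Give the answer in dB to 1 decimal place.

59.8 dB

Σ(Sᵢαᵢ) = 91.7·0.71 + 223.7·0.23 + 91.7·0.09 + 19.9·0.03 = 125.408; total area S = 427.0 m^2.
ᾱ = 0.2937, so room constant R = A/(1−ᾱ) = 177.556 m^2.
Lp = Lw + 10 log₁₀(4/R) = 76.3 -16.47 = 59.8 dB.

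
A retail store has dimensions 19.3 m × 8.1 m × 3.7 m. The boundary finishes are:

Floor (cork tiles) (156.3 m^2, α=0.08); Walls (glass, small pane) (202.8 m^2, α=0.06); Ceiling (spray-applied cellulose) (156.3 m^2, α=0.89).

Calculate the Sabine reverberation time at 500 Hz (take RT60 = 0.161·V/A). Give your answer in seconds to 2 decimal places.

0.57 seconds

Summing Sᵢαᵢ: 12.504 + 12.168 + 139.107 → A = 163.779 sabins.
Room volume: 578.421 m³.
T = 0.161 V/A = 0.161·578.421/163.779 = 0.57 s.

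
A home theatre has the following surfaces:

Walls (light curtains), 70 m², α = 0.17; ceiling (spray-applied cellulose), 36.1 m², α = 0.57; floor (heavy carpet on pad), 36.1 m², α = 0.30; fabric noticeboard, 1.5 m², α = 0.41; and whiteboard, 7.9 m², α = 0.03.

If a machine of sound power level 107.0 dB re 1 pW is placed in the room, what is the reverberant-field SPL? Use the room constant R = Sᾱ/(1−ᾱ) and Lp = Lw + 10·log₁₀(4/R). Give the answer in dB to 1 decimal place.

Σ(Sᵢαᵢ) = 70·0.17 + 36.1·0.57 + 36.1·0.30 + 1.5·0.41 + 7.9·0.03 = 44.159; total area S = 151.6 m².
ᾱ = 44.159/151.6 = 0.2913; R = Sᾱ/(1−ᾱ) = 44.159/(1−0.2913) = 62.310 m².
Lp = Lw + 10 log₁₀(4/R) = 107.0 -11.92 = 95.1 dB.

95.1 dB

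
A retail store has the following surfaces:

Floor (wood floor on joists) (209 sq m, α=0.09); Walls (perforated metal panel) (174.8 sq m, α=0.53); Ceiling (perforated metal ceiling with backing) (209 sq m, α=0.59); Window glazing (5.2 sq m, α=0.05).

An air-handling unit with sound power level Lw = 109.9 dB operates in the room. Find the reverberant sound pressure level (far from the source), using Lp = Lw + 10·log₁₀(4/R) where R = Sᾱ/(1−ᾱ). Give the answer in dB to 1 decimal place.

90.0 dB

Σ(Sᵢαᵢ) = 209×0.09 + 174.8×0.53 + 209×0.59 + 5.2×0.05 = 235.024; total area S = 598.0 sq m.
ᾱ = 235.024/598.0 = 0.3930; R = Sᾱ/(1−ᾱ) = 235.024/(1−0.3930) = 387.189 sq m.
Lp = Lw + 10 log₁₀(4/R) = 109.9 -19.86 = 90.0 dB.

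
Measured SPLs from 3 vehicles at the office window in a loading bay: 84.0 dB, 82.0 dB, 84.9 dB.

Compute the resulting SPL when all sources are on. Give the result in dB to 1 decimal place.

Sum in the linear (power) domain: Σ 10^(Lᵢ/10) = 10^(84.0/10) + 10^(82.0/10) + 10^(84.9/10) = 7.187e+08.
L_total = 10·log₁₀(7.187e+08) = 88.6 dB.

88.6 dB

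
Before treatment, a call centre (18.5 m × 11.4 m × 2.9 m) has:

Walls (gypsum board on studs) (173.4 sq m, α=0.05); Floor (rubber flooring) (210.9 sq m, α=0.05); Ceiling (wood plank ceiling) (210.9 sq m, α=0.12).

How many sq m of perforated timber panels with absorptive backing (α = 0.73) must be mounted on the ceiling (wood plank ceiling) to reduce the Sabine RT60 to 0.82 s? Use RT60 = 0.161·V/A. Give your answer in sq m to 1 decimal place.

123.9

Total absorption A₁ = 173.4·0.05 + 210.9·0.05 + 210.9·0.12
  = 8.670 + 10.545 + 25.308 = 44.523 sq m sabins.
Required A₂ = 0.161·611.61/0.82 = 120.084 sabins.
Absorption to add: 120.084 − 44.523 = 75.561 sabins.
Each sq m of panel replacing the ceiling (wood plank ceiling) adds (0.73 − 0.12) = 0.61 sabins.
Area = ΔA/Δα = 75.561/0.61 = 123.9 sq m.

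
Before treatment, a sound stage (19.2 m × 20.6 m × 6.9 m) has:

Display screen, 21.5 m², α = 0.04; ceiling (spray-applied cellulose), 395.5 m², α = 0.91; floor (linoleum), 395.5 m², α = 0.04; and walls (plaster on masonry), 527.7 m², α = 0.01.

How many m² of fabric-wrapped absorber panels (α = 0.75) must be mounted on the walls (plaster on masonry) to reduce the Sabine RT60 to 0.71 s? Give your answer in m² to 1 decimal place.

320.3

A₁ = Σ Sᵢαᵢ = 21.5×0.04 + 395.5×0.91 + 395.5×0.04 + 527.7×0.01 = 381.862 sabins.
V = 2729.088 m³. Target absorption A₂ = 0.161 × 2729.088 / 0.71 = 618.850 sabins.
Absorption to add: 618.850 − 381.862 = 236.988 sabins.
Each m² of panel replacing the walls (plaster on masonry) adds (0.75 − 0.01) = 0.74 sabins.
Panel area = 236.988 / 0.74 = 320.3 m².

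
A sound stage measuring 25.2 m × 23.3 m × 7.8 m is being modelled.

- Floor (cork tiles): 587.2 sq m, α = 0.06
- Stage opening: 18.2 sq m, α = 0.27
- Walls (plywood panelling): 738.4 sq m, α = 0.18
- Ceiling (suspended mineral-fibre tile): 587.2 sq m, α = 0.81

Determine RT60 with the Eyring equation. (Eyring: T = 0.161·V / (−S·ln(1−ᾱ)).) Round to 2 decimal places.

0.93 s

Total surface area S = 587.2 + 18.2 + 738.4 + 587.2 = 1931.0 sq m.
Absorption A = 587.2×0.06 + 18.2×0.27 + 738.4×0.18 + 587.2×0.81 = 648.690 sabins.
Mean coefficient ᾱ = A/S = 0.3359.
−S·ln(1−ᾱ) = −1931.0 × ln(1 − 0.3359) = 790.402.
V = 25.2 × 23.3 × 7.8 = 4579.848 m³.
T = 0.161·V/[−S·ln(1−ᾱ)] = 0.161·4579.848/790.402 = 0.93 s.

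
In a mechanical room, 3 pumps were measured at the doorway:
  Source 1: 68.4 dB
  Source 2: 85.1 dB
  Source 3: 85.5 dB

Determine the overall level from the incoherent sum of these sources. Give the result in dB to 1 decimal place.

Σ 10^(Lᵢ/10) = 6.853e+08.
L_total = 10·log₁₀(6.853e+08) = 88.4 dB.

88.4 dB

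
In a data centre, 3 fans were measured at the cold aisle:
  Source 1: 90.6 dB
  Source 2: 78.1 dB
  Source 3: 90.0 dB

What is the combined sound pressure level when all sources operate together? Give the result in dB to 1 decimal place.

93.4 dB

Sum in the linear (power) domain: Σ 10^(Lᵢ/10) = 10^(90.6/10) + 10^(78.1/10) + 10^(90.0/10) = 2.213e+09.
Back to dB: 10·log₁₀ Σ = 93.4 dB.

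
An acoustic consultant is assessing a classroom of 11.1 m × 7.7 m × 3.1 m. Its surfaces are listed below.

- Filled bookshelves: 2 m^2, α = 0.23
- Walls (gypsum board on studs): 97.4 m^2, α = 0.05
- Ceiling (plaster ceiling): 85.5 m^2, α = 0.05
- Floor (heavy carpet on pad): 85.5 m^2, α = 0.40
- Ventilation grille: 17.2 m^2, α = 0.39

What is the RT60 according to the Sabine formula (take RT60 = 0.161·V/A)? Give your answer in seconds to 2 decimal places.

0.84 s

Total absorption A = 2*0.23 + 97.4*0.05 + 85.5*0.05 + 85.5*0.40 + 17.2*0.39
  = 0.460 + 4.870 + 4.275 + 34.200 + 6.708 = 50.513 m^2 sabins.
Volume V = 11.1 × 7.7 × 3.1 = 264.957 m³.
T = 0.161 V/A = 0.161·264.957/50.513 = 0.84 s.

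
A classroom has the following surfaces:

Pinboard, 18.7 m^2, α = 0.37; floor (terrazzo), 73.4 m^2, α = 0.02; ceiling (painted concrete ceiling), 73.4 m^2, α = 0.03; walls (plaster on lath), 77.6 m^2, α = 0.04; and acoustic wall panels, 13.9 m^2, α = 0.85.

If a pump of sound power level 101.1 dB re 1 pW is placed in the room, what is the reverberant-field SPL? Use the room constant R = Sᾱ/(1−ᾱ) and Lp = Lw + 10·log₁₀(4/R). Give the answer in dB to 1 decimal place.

92.6 dB

Σ(Sᵢαᵢ) = 18.7·0.37 + 73.4·0.02 + 73.4·0.03 + 77.6·0.04 + 13.9·0.85 = 25.508; total area S = 257.0 m^2.
ᾱ = 0.0993, so room constant R = A/(1−ᾱ) = 28.320 m^2.
Lp = 101.1 + 10·log₁₀(4/28.320) = 101.1 + (-8.50) = 92.6 dB.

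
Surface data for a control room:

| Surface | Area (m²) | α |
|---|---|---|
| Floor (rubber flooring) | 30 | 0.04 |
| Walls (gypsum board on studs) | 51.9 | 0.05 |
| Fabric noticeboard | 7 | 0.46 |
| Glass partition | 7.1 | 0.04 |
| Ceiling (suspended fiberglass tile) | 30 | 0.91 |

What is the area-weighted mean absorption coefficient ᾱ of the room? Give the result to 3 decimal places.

Total surface area S = 126.0 m².
Σ(Sᵢαᵢ) = 30×0.04 + 51.9×0.05 + 7×0.46 + 7.1×0.04 + 30×0.91 = 34.599.
ᾱ = A/S = 0.275.

0.275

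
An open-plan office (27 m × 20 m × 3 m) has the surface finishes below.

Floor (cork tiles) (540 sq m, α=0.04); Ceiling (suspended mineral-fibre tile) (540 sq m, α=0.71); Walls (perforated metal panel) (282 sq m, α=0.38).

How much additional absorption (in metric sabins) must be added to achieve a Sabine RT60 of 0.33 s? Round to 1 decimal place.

278.2 sabins

A₁ = Σ Sᵢαᵢ = 540*0.04 + 540*0.71 + 282*0.38 = 512.160 sabins.
For T = 0.33 s, need A₂ = 0.161·V/T = 0.161·1620/0.33 = 790.364 sabins.
ΔA = A₂ − A₁ = 790.364 − 512.160 = 278.2 sabins.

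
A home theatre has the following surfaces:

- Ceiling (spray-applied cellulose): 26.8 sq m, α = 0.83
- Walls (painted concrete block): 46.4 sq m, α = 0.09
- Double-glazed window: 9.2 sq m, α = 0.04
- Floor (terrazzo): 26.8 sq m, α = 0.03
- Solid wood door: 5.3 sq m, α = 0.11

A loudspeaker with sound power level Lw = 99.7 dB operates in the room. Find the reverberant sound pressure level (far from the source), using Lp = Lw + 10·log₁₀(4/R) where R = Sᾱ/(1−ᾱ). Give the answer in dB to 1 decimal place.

90.0 dB

A = 28.175 sabins; S = 114.5 sq m.
ᾱ = 28.175/114.5 = 0.2461; R = Sᾱ/(1−ᾱ) = 28.175/(1−0.2461) = 37.372 sq m.
Lp = Lw + 10 log₁₀(4/R) = 99.7 -9.70 = 90.0 dB.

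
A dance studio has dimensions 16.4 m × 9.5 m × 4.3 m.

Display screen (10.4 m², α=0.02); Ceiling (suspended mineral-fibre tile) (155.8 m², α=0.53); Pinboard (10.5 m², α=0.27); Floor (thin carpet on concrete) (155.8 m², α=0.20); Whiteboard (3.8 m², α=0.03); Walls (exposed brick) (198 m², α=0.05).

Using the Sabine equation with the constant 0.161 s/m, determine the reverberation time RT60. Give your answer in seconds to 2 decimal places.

Total absorption A = 10.4*0.02 + 155.8*0.53 + 10.5*0.27 + 155.8*0.20 + 3.8*0.03 + 198*0.05
  = 0.208 + 82.574 + 2.835 + 31.160 + 0.114 + 9.900 = 126.791 m² sabins.
V = 16.4·9.5·4.3 = 669.94 m³.
T = 0.161 V/A = 0.161·669.94/126.791 = 0.85 s.

0.85 seconds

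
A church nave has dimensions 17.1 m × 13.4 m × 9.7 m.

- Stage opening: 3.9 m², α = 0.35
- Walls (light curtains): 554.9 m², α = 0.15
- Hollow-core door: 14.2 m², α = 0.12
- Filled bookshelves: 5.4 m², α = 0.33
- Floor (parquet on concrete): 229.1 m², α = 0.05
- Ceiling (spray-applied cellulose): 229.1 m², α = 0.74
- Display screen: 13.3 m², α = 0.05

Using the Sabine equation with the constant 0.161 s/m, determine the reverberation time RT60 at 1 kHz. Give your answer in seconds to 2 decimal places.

1.33 s

Summing Sᵢαᵢ: 1.365 + 83.235 + 1.704 + 1.782 + 11.455 + 169.534 + 0.665 → A = 269.740 sabins.
Volume V = 17.1 × 13.4 × 9.7 = 2222.658 m³.
Sabine: RT60 = 0.161 × 2222.658 / 269.740 = 1.33 s.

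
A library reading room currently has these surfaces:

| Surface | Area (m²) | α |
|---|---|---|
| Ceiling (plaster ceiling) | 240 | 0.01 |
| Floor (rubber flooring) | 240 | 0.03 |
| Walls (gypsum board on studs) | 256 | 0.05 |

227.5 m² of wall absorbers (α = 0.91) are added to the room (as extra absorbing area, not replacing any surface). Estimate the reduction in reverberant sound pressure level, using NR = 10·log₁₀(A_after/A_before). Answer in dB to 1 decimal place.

10.1 dB

A_before = Σ Sᵢαᵢ = 240*0.01 + 240*0.03 + 256*0.05 = 22.400 sabins.
Treatment contributes 227.5·0.91 = 207.025 sabins.
New total A_after = 229.425 sabins.
Reduction = 10 log₁₀(A_after/A_before) = 10 log₁₀(10.2422) = 10.1 dB.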